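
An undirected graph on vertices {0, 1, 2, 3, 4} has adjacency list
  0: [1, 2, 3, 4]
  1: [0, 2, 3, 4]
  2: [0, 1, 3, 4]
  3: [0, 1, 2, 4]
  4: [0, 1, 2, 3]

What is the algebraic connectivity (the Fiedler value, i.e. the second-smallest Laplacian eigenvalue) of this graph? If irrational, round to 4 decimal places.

With the vertex order [0, 1, 2, 3, 4], the degrees are [4, 4, 4, 4, 4], giving D = diag(4, 4, 4, 4, 4) and L = D - A. The smallest Laplacian eigenvalue is always 0. The next one, lambda_2 = 5, measures how hard the graph is to disconnect: larger values mean better connectivity.

5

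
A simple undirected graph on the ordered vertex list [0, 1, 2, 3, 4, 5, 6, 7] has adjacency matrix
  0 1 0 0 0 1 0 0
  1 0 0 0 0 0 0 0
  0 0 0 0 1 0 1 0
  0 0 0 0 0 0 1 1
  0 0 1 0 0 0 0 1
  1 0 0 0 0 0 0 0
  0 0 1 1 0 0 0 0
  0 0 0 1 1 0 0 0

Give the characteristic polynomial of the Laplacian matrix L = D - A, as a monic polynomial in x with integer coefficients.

x^8 - 14x^7 + 78x^6 - 220x^5 + 330x^4 - 250x^3 + 75x^2

With the vertex order [0, 1, 2, 3, 4, 5, 6, 7], the degrees are [2, 1, 2, 2, 2, 1, 2, 2], giving D = diag(2, 1, 2, 2, 2, 1, 2, 2) and L = D - A. Computing det(xI - L) by cofactor expansion (or equivalently via sum-over-permutations) gives x^8 - 14x^7 + 78x^6 - 220x^5 + 330x^4 - 250x^3 + 75x^2. The coefficient of x^7 equals -trace(L) = -14, matching the sum of degrees. The eigenvalues sum to 14, which equals trace(L) = 2|E|.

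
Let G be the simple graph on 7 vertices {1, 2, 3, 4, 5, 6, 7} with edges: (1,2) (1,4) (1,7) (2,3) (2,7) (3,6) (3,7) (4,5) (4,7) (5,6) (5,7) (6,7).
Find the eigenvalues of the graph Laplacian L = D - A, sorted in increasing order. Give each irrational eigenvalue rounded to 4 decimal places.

Each diagonal entry of L is the vertex degree and each off-diagonal entry is -1 where an edge is present, 0 otherwise; in the order [1, 2, 3, 4, 5, 6, 7] the diagonal is [3, 3, 3, 3, 3, 3, 6]. Since every row of L sums to 0, the all-ones vector is in the kernel and 0 is an eigenvalue. The eigenvalues sum to 24, which equals trace(L) = 2|E|.

[0, 2, 2, 4, 4, 5, 7]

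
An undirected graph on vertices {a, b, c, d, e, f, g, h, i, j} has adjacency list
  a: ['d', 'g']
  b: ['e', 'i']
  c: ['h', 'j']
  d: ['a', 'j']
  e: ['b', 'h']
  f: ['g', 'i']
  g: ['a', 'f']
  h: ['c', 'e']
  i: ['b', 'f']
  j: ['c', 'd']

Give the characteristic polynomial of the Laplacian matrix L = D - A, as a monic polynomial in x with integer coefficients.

With the vertex order [a, b, c, d, e, f, g, h, i, j], the degrees are [2, 2, 2, 2, 2, 2, 2, 2, 2, 2], giving D = diag(2, 2, 2, 2, 2, 2, 2, 2, 2, 2) and L = D - A. Computing det(xI - L) by cofactor expansion (or equivalently via sum-over-permutations) gives x^10 - 20x^9 + 170x^8 - 800x^7 + 2275x^6 - 4004x^5 + 4290x^4 - 2640x^3 + 825x^2 - 100x. The coefficient of x^9 equals -trace(L) = -20, matching the sum of degrees. There is one zero in the spectrum, matching the 1 component.

x^10 - 20x^9 + 170x^8 - 800x^7 + 2275x^6 - 4004x^5 + 4290x^4 - 2640x^3 + 825x^2 - 100x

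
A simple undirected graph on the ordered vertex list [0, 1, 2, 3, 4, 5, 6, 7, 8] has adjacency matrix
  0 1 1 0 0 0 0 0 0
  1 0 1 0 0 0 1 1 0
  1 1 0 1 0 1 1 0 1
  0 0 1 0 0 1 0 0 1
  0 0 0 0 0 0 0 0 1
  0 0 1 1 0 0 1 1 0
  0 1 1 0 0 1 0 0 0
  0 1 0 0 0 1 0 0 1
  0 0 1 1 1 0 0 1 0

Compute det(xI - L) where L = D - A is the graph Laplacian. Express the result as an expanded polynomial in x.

x^9 - 30x^8 + 377x^7 - 2582x^6 + 10489x^5 - 25714x^4 + 36817x^3 - 27750x^2 + 8217x

With the vertex order [0, 1, 2, 3, 4, 5, 6, 7, 8], the degrees are [2, 4, 6, 3, 1, 4, 3, 3, 4], giving D = diag(2, 4, 6, 3, 1, 4, 3, 3, 4) and L = D - A. L has integer entries, so p(x) = det(xI - L) has integer coefficients. Expanding the determinant yields x^9 - 30x^8 + 377x^7 - 2582x^6 + 10489x^5 - 25714x^4 + 36817x^3 - 27750x^2 + 8217x. The constant term is 0 because L is singular (the all-ones vector lies in its kernel).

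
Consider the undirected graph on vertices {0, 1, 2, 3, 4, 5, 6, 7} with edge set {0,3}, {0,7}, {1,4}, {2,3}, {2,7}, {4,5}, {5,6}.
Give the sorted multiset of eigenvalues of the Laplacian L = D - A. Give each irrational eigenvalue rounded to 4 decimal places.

[0, 0, 0.5858, 2, 2, 2, 3.4142, 4]

With the vertex order [0, 1, 2, 3, 4, 5, 6, 7], the degrees are [2, 1, 2, 2, 2, 2, 1, 2], giving D = diag(2, 1, 2, 2, 2, 2, 1, 2) and L = D - A. Diagonalising L (or applying a numerical eigensolver to the 8x8 matrix) gives the spectrum above. The 2 zero eigenvalues correspond to the 2 connected components. There are 2 zeros in the spectrum, matching the 2 components.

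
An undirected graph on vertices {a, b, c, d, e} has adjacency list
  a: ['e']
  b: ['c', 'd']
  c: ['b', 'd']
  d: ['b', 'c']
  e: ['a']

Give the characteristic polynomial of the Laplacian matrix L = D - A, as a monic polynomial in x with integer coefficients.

x^5 - 8x^4 + 21x^3 - 18x^2

Each diagonal entry of L is the vertex degree and each off-diagonal entry is -1 where an edge is present, 0 otherwise; in the order [a, b, c, d, e] the diagonal is [1, 2, 2, 2, 1]. The eigenvalues of L are [0, 0, 2, 3, 3]; the characteristic polynomial is the product of (x - lambda_i), which multiplies out to x^5 - 8x^4 + 21x^3 - 18x^2. The constant term is 0 because L is singular (the all-ones vector lies in its kernel). The eigenvalues sum to 8, which equals trace(L) = 2|E|.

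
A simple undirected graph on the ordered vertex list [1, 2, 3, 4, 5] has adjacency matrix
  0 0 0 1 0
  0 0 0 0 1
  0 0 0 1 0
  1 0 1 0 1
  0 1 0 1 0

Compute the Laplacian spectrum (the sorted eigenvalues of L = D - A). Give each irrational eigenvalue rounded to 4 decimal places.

With the vertex order [1, 2, 3, 4, 5], the degrees are [1, 1, 1, 3, 2], giving D = diag(1, 1, 1, 3, 2) and L = D - A. The multiplicity of 0 as a Laplacian eigenvalue equals the number of connected components. By the matrix-tree theorem the graph has (1/5) * product of the nonzero eigenvalues = 1 spanning tree.

[0, 0.5188, 1, 2.3111, 4.1701]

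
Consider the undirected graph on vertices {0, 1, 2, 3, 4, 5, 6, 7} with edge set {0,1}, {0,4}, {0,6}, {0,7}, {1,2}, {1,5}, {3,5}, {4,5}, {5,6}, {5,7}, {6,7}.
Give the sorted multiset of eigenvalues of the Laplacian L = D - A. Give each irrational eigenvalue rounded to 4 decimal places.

Reading degrees in the order [0, 1, 2, 3, 4, 5, 6, 7] gives [4, 3, 1, 1, 2, 5, 3, 3]; set D = diag(4, 3, 1, 1, 2, 5, 3, 3) and form L = D - A. L is symmetric positive semidefinite, so every eigenvalue is real and nonnegative. The largest eigenvalue, 6.6325, is at most the vertex count 8.

[0, 0.6740, 1, 2, 3.1537, 4, 4.5398, 6.6325]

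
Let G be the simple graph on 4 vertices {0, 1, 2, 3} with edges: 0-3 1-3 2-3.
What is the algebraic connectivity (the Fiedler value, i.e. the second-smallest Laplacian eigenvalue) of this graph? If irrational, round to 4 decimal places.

1

Each diagonal entry of L is the vertex degree and each off-diagonal entry is -1 where an edge is present, 0 otherwise; in the order [0, 1, 2, 3] the diagonal is [1, 1, 1, 3]. The smallest Laplacian eigenvalue is always 0. The next one, lambda_2 = 1, measures how hard the graph is to disconnect: larger values mean better connectivity. The eigenvalues sum to 6, which equals trace(L) = 2|E|.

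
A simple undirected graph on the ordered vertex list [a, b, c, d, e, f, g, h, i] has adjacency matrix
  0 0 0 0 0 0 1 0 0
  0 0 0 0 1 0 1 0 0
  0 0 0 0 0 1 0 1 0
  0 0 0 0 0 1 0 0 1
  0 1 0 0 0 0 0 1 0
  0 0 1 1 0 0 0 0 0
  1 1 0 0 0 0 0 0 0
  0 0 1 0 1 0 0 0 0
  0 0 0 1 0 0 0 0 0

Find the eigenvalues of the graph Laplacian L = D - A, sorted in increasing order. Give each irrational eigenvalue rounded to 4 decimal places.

With the vertex order [a, b, c, d, e, f, g, h, i], the degrees are [1, 2, 2, 2, 2, 2, 2, 2, 1], giving D = diag(1, 2, 2, 2, 2, 2, 2, 2, 1) and L = D - A. Since every row of L sums to 0, the all-ones vector is in the kernel and 0 is an eigenvalue. The single zero eigenvalue shows the graph is connected. The eigenvalues sum to 16, which equals trace(L) = 2|E|.

[0, 0.1206, 0.4679, 1, 1.6527, 2.3473, 3, 3.5321, 3.8794]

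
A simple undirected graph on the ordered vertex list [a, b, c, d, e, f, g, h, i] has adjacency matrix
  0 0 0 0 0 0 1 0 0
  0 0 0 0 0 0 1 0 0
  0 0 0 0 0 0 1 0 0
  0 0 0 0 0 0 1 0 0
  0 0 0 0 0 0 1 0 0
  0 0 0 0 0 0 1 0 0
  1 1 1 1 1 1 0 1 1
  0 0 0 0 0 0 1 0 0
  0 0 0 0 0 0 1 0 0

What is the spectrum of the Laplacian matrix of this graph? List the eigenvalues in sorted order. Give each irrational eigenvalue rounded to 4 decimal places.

With the vertex order [a, b, c, d, e, f, g, h, i], the degrees are [1, 1, 1, 1, 1, 1, 8, 1, 1], giving D = diag(1, 1, 1, 1, 1, 1, 8, 1, 1) and L = D - A. Since every row of L sums to 0, the all-ones vector is in the kernel and 0 is an eigenvalue. There is one zero in the spectrum, matching the 1 component.

[0, 1, 1, 1, 1, 1, 1, 1, 9]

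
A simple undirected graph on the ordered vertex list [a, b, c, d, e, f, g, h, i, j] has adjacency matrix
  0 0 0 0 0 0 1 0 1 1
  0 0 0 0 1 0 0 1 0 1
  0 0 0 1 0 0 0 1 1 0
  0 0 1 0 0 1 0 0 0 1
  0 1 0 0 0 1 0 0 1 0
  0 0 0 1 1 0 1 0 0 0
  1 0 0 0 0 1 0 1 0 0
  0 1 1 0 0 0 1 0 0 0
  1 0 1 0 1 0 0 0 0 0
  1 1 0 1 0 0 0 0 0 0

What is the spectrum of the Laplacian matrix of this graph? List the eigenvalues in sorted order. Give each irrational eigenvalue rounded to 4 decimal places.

Reading degrees in the order [a, b, c, d, e, f, g, h, i, j] gives [3, 3, 3, 3, 3, 3, 3, 3, 3, 3]; set D = diag(3, 3, 3, 3, 3, 3, 3, 3, 3, 3) and form L = D - A. The multiplicity of 0 as a Laplacian eigenvalue equals the number of connected components. The single zero eigenvalue shows the graph is connected. The eigenvalues sum to 30, which equals trace(L) = 2|E|. The largest eigenvalue, 5, is at most the vertex count 10.

[0, 2, 2, 2, 2, 2, 5, 5, 5, 5]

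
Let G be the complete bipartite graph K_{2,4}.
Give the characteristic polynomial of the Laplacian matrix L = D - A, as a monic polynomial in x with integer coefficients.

The graph has 6 vertices and degree multiset [4, 4, 2, 2, 2, 2]; D is the diagonal matrix of degrees and L = D - A. Computing det(xI - L) by cofactor expansion (or equivalently via sum-over-permutations) gives x^6 - 16x^5 + 96x^4 - 272x^3 + 368x^2 - 192x. Since p(0) = det(-L) = 0, x divides p(x).

x^6 - 16x^5 + 96x^4 - 272x^3 + 368x^2 - 192x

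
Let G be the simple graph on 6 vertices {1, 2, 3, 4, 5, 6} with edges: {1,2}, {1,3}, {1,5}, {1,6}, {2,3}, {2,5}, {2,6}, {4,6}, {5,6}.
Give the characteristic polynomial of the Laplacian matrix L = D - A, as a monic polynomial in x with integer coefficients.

Each diagonal entry of L is the vertex degree and each off-diagonal entry is -1 where an edge is present, 0 otherwise; in the order [1, 2, 3, 4, 5, 6] the diagonal is [4, 4, 2, 1, 3, 4]. L has integer entries, so p(x) = det(xI - L) has integer coefficients. Expanding the determinant yields x^6 - 18x^5 + 122x^4 - 380x^3 + 523x^2 - 240x. The coefficient of x^5 equals -trace(L) = -18, matching the sum of degrees.

x^6 - 18x^5 + 122x^4 - 380x^3 + 523x^2 - 240x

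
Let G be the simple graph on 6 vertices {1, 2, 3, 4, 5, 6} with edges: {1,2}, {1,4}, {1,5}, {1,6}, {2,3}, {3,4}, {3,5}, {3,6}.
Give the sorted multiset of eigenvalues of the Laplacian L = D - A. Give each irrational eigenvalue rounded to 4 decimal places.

[0, 2, 2, 2, 4, 6]

Reading degrees in the order [1, 2, 3, 4, 5, 6] gives [4, 2, 4, 2, 2, 2]; set D = diag(4, 2, 4, 2, 2, 2) and form L = D - A. Since every row of L sums to 0, the all-ones vector is in the kernel and 0 is an eigenvalue. There is one zero in the spectrum, matching the 1 component.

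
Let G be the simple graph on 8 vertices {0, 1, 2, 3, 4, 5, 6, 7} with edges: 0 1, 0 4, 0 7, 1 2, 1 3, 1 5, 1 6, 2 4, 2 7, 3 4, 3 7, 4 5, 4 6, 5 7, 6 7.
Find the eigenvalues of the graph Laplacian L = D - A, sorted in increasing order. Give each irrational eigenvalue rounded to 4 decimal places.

Reading degrees in the order [0, 1, 2, 3, 4, 5, 6, 7] gives [3, 5, 3, 3, 5, 3, 3, 5]; set D = diag(3, 5, 3, 3, 5, 3, 3, 5) and form L = D - A. The multiplicity of 0 as a Laplacian eigenvalue equals the number of connected components. The single zero eigenvalue shows the graph is connected. There is one zero in the spectrum, matching the 1 component.

[0, 3, 3, 3, 3, 5, 5, 8]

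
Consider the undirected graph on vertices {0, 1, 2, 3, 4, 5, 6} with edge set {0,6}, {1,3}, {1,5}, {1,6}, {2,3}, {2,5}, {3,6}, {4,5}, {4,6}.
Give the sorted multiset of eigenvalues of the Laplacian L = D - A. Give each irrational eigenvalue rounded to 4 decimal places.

[0, 0.8244, 1.6573, 2.2375, 3.1048, 4.8120, 5.3640]

With the vertex order [0, 1, 2, 3, 4, 5, 6], the degrees are [1, 3, 2, 3, 2, 3, 4], giving D = diag(1, 3, 2, 3, 2, 3, 4) and L = D - A. L is symmetric positive semidefinite, so every eigenvalue is real and nonnegative. The single zero eigenvalue shows the graph is connected. The eigenvalues sum to 18, which equals trace(L) = 2|E|. There is one zero in the spectrum, matching the 1 component.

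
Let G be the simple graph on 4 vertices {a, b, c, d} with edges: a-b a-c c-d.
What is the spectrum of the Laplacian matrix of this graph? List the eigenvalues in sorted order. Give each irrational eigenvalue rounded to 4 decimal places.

With the vertex order [a, b, c, d], the degrees are [2, 1, 2, 1], giving D = diag(2, 1, 2, 1) and L = D - A. Since every row of L sums to 0, the all-ones vector is in the kernel and 0 is an eigenvalue. The single zero eigenvalue shows the graph is connected. There is one zero in the spectrum, matching the 1 component.

[0, 0.5858, 2, 3.4142]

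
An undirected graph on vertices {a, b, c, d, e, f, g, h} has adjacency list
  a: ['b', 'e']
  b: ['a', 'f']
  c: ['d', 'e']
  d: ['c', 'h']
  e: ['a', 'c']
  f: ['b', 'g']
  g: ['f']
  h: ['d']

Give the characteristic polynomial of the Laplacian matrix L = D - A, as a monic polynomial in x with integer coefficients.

With the vertex order [a, b, c, d, e, f, g, h], the degrees are [2, 2, 2, 2, 2, 2, 1, 1], giving D = diag(2, 2, 2, 2, 2, 2, 1, 1) and L = D - A. L has integer entries, so p(x) = det(xI - L) has integer coefficients. Expanding the determinant yields x^8 - 14x^7 + 78x^6 - 220x^5 + 330x^4 - 252x^3 + 84x^2 - 8x. The coefficient of x^7 equals -trace(L) = -14, matching the sum of degrees.

x^8 - 14x^7 + 78x^6 - 220x^5 + 330x^4 - 252x^3 + 84x^2 - 8x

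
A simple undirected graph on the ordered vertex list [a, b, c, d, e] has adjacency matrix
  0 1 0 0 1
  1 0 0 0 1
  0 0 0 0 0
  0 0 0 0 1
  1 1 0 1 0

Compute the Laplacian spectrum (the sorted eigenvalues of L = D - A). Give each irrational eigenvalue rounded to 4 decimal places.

[0, 0, 1, 3, 4]

Reading degrees in the order [a, b, c, d, e] gives [2, 2, 0, 1, 3]; set D = diag(2, 2, 0, 1, 3) and form L = D - A. The multiplicity of 0 as a Laplacian eigenvalue equals the number of connected components. The 2 zero eigenvalues correspond to the 2 connected components. There are 2 zeros in the spectrum, matching the 2 components.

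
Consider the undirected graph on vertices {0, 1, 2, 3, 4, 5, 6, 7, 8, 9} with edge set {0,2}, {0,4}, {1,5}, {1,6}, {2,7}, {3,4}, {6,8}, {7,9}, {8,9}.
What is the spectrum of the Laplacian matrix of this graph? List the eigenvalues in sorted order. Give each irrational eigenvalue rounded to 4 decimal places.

[0, 0.0979, 0.3820, 0.8244, 1.3820, 2, 2.6180, 3.1756, 3.6180, 3.9021]

Each diagonal entry of L is the vertex degree and each off-diagonal entry is -1 where an edge is present, 0 otherwise; in the order [0, 1, 2, 3, 4, 5, 6, 7, 8, 9] the diagonal is [2, 2, 2, 1, 2, 1, 2, 2, 2, 2]. The multiplicity of 0 as a Laplacian eigenvalue equals the number of connected components. The eigenvalues sum to 18, which equals trace(L) = 2|E|. There is one zero in the spectrum, matching the 1 component.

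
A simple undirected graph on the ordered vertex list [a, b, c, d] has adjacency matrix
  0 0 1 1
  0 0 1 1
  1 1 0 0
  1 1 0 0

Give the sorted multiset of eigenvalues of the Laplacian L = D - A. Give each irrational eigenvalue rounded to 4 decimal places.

Reading degrees in the order [a, b, c, d] gives [2, 2, 2, 2]; set D = diag(2, 2, 2, 2) and form L = D - A. Diagonalising L (or applying a numerical eigensolver to the 4x4 matrix) gives the spectrum above. The largest eigenvalue, 4, is at most the vertex count 4.

[0, 2, 2, 4]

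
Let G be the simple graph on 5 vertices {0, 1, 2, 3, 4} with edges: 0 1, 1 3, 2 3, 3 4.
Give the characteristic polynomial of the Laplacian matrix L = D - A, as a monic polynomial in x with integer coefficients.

With the vertex order [0, 1, 2, 3, 4], the degrees are [1, 2, 1, 3, 1], giving D = diag(1, 2, 1, 3, 1) and L = D - A. Computing det(xI - L) by cofactor expansion (or equivalently via sum-over-permutations) gives x^5 - 8x^4 + 20x^3 - 18x^2 + 5x. Since p(0) = det(-L) = 0, x divides p(x). There is one zero in the spectrum, matching the 1 component. The largest eigenvalue, 4.1701, is at most the vertex count 5.

x^5 - 8x^4 + 20x^3 - 18x^2 + 5x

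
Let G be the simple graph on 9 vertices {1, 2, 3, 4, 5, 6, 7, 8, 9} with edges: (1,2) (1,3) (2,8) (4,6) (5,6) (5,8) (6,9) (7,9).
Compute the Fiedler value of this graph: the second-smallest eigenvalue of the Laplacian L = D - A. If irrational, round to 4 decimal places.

Reading degrees in the order [1, 2, 3, 4, 5, 6, 7, 8, 9] gives [2, 2, 1, 1, 2, 3, 1, 2, 2]; set D = diag(2, 2, 1, 1, 2, 3, 1, 2, 2) and form L = D - A. Computing the eigenvalues of L and sorting gives [0, 0.1404, 0.5362, 0.7754, 1.5803, 2.2449, 2.7784, 3.5988, 4.3455]. The Fiedler value lambda_2 = 0.1404 is strictly positive, so the graph is connected. There is one zero in the spectrum, matching the 1 component.

0.1404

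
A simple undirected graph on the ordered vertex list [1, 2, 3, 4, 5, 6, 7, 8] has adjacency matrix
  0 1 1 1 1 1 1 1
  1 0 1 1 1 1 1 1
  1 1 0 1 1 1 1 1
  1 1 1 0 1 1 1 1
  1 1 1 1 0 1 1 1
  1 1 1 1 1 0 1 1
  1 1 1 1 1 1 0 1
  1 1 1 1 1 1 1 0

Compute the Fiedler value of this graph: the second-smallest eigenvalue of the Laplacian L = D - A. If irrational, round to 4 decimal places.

8

Each diagonal entry of L is the vertex degree and each off-diagonal entry is -1 where an edge is present, 0 otherwise; in the order [1, 2, 3, 4, 5, 6, 7, 8] the diagonal is [7, 7, 7, 7, 7, 7, 7, 7]. Computing the eigenvalues of L and sorting gives [0, 8, 8, 8, 8, 8, 8, 8]. The Fiedler value lambda_2 = 8 is strictly positive, so the graph is connected. The eigenvalues sum to 56, which equals trace(L) = 2|E|. By the matrix-tree theorem the graph has (1/8) * product of the nonzero eigenvalues = 262144 spanning trees.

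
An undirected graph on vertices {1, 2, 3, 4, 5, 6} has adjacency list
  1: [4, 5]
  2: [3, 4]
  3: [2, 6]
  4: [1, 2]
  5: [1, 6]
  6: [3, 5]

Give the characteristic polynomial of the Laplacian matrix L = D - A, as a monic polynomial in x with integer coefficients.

x^6 - 12x^5 + 54x^4 - 112x^3 + 105x^2 - 36x

Each diagonal entry of L is the vertex degree and each off-diagonal entry is -1 where an edge is present, 0 otherwise; in the order [1, 2, 3, 4, 5, 6] the diagonal is [2, 2, 2, 2, 2, 2]. The eigenvalues of L are [0, 1, 1, 3, 3, 4]; the characteristic polynomial is the product of (x - lambda_i), which multiplies out to x^6 - 12x^5 + 54x^4 - 112x^3 + 105x^2 - 36x. Since p(0) = det(-L) = 0, x divides p(x). The eigenvalues sum to 12, which equals trace(L) = 2|E|.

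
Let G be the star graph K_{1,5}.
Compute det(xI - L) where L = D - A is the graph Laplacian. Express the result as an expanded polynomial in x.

The graph has 6 vertices and degree multiset [5, 1, 1, 1, 1, 1]; D is the diagonal matrix of degrees and L = D - A. The eigenvalues of L are [0, 1, 1, 1, 1, 6]; the characteristic polynomial is the product of (x - lambda_i), which multiplies out to x^6 - 10x^5 + 30x^4 - 40x^3 + 25x^2 - 6x. The constant term is 0 because L is singular (the all-ones vector lies in its kernel). There is one zero in the spectrum, matching the 1 component. The eigenvalues sum to 10, which equals trace(L) = 2|E|.

x^6 - 10x^5 + 30x^4 - 40x^3 + 25x^2 - 6x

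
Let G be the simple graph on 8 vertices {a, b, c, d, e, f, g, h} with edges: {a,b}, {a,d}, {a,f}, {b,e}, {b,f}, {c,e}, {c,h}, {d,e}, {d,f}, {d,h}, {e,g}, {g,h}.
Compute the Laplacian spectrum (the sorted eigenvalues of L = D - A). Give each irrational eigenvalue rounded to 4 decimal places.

Each diagonal entry of L is the vertex degree and each off-diagonal entry is -1 where an edge is present, 0 otherwise; in the order [a, b, c, d, e, f, g, h] the diagonal is [3, 3, 2, 4, 4, 3, 2, 3]. Since every row of L sums to 0, the all-ones vector is in the kernel and 0 is an eigenvalue.

[0, 0.8972, 2, 2.8536, 4, 4, 4, 6.2491]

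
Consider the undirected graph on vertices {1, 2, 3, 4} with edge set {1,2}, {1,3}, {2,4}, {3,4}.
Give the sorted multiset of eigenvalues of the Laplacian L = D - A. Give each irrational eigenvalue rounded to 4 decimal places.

Reading degrees in the order [1, 2, 3, 4] gives [2, 2, 2, 2]; set D = diag(2, 2, 2, 2) and form L = D - A. Since every row of L sums to 0, the all-ones vector is in the kernel and 0 is an eigenvalue. The single zero eigenvalue shows the graph is connected. There is one zero in the spectrum, matching the 1 component.

[0, 2, 2, 4]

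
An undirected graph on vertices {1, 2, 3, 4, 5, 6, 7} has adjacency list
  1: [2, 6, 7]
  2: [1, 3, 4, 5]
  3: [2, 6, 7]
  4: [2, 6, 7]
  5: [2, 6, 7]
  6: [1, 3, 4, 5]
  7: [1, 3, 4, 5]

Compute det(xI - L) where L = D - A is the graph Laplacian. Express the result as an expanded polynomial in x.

x^7 - 24x^6 + 234x^5 - 1192x^4 + 3357x^3 - 4968x^2 + 3024x

Each diagonal entry of L is the vertex degree and each off-diagonal entry is -1 where an edge is present, 0 otherwise; in the order [1, 2, 3, 4, 5, 6, 7] the diagonal is [3, 4, 3, 3, 3, 4, 4]. L has integer entries, so p(x) = det(xI - L) has integer coefficients. Expanding the determinant yields x^7 - 24x^6 + 234x^5 - 1192x^4 + 3357x^3 - 4968x^2 + 3024x. Since p(0) = det(-L) = 0, x divides p(x). The largest eigenvalue, 7, is at most the vertex count 7. There is one zero in the spectrum, matching the 1 component.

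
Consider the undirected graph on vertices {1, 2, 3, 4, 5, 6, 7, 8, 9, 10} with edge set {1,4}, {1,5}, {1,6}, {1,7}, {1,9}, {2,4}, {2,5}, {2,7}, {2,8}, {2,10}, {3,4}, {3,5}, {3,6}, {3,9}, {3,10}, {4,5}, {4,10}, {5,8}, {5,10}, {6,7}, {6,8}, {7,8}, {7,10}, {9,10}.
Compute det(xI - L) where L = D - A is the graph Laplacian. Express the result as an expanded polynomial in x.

Each diagonal entry of L is the vertex degree and each off-diagonal entry is -1 where an edge is present, 0 otherwise; in the order [1, 2, 3, 4, 5, 6, 7, 8, 9, 10] the diagonal is [5, 5, 5, 5, 6, 4, 5, 4, 3, 6]. L has integer entries, so p(x) = det(xI - L) has integer coefficients. Expanding the determinant yields x^10 - 48x^9 + 1009x^8 - 12182x^7 + 93015x^6 - 465346x^5 + 1523774x^4 - 3145262x^3 + 3708206x^2 - 1899360x. The constant term is 0 because L is singular (the all-ones vector lies in its kernel).

x^10 - 48x^9 + 1009x^8 - 12182x^7 + 93015x^6 - 465346x^5 + 1523774x^4 - 3145262x^3 + 3708206x^2 - 1899360x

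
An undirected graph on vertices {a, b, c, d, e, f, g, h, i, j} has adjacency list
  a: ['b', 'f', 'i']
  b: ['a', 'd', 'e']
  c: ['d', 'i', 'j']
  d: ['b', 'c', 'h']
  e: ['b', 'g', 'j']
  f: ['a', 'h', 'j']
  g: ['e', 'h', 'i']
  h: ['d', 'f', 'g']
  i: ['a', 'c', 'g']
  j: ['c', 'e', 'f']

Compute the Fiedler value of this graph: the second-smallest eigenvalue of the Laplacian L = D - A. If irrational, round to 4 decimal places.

2

With the vertex order [a, b, c, d, e, f, g, h, i, j], the degrees are [3, 3, 3, 3, 3, 3, 3, 3, 3, 3], giving D = diag(3, 3, 3, 3, 3, 3, 3, 3, 3, 3) and L = D - A. The sorted Laplacian eigenvalues are [0, 2, 2, 2, 2, 2, 5, 5, 5, 5]; the algebraic connectivity is the second entry, 2. The eigenvalues sum to 30, which equals trace(L) = 2|E|.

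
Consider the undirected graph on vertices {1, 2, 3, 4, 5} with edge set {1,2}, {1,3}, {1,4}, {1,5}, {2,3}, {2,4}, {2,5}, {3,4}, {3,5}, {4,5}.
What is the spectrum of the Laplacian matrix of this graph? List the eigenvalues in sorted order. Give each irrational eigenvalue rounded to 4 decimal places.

Each diagonal entry of L is the vertex degree and each off-diagonal entry is -1 where an edge is present, 0 otherwise; in the order [1, 2, 3, 4, 5] the diagonal is [4, 4, 4, 4, 4]. L is symmetric positive semidefinite, so every eigenvalue is real and nonnegative. By the matrix-tree theorem the graph has (1/5) * product of the nonzero eigenvalues = 125 spanning trees.

[0, 5, 5, 5, 5]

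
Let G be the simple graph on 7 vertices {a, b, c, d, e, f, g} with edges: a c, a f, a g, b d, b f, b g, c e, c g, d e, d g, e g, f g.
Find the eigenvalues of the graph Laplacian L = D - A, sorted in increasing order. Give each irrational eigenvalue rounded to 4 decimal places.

With the vertex order [a, b, c, d, e, f, g], the degrees are [3, 3, 3, 3, 3, 3, 6], giving D = diag(3, 3, 3, 3, 3, 3, 6) and L = D - A. L is symmetric positive semidefinite, so every eigenvalue is real and nonnegative. The single zero eigenvalue shows the graph is connected.

[0, 2, 2, 4, 4, 5, 7]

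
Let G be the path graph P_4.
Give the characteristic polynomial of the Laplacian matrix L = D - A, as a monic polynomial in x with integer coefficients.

The graph has 4 vertices and degree multiset [2, 2, 1, 1]; D is the diagonal matrix of degrees and L = D - A. Computing det(xI - L) by cofactor expansion (or equivalently via sum-over-permutations) gives x^4 - 6x^3 + 10x^2 - 4x. The constant term is 0 because L is singular (the all-ones vector lies in its kernel). There is one zero in the spectrum, matching the 1 component.

x^4 - 6x^3 + 10x^2 - 4x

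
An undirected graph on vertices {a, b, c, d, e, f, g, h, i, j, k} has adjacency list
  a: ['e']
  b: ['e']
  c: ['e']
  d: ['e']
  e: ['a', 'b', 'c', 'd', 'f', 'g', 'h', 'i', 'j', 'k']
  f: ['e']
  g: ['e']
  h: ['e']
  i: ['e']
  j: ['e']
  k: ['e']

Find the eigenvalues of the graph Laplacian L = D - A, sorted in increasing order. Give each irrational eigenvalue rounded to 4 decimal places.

[0, 1, 1, 1, 1, 1, 1, 1, 1, 1, 11]

Each diagonal entry of L is the vertex degree and each off-diagonal entry is -1 where an edge is present, 0 otherwise; in the order [a, b, c, d, e, f, g, h, i, j, k] the diagonal is [1, 1, 1, 1, 10, 1, 1, 1, 1, 1, 1]. The multiplicity of 0 as a Laplacian eigenvalue equals the number of connected components. The single zero eigenvalue shows the graph is connected.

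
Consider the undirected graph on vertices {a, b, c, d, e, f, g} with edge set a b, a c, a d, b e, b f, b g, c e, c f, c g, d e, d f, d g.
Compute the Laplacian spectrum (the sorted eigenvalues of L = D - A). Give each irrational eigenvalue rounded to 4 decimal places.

[0, 3, 3, 3, 4, 4, 7]

Each diagonal entry of L is the vertex degree and each off-diagonal entry is -1 where an edge is present, 0 otherwise; in the order [a, b, c, d, e, f, g] the diagonal is [3, 4, 4, 4, 3, 3, 3]. The multiplicity of 0 as a Laplacian eigenvalue equals the number of connected components. The single zero eigenvalue shows the graph is connected. The eigenvalues sum to 24, which equals trace(L) = 2|E|. By the matrix-tree theorem the graph has (1/7) * product of the nonzero eigenvalues = 432 spanning trees.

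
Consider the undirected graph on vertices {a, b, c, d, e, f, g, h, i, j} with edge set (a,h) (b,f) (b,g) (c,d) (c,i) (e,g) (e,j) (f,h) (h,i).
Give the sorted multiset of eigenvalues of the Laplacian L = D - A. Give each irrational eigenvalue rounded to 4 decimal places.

With the vertex order [a, b, c, d, e, f, g, h, i, j], the degrees are [1, 2, 2, 1, 2, 2, 2, 3, 2, 1], giving D = diag(1, 2, 2, 1, 2, 2, 2, 3, 2, 1) and L = D - A. L is symmetric positive semidefinite, so every eigenvalue is real and nonnegative. By the matrix-tree theorem the graph has (1/10) * product of the nonzero eigenvalues = 1 spanning tree. There is one zero in the spectrum, matching the 1 component.

[0, 0.1172, 0.3820, 0.7586, 1.3820, 1.6674, 2.6180, 3.0846, 3.6180, 4.3721]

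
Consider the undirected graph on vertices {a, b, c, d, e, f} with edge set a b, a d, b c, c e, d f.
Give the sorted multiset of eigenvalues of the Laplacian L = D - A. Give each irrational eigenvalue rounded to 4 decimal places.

[0, 0.2679, 1, 2, 3, 3.7321]

Each diagonal entry of L is the vertex degree and each off-diagonal entry is -1 where an edge is present, 0 otherwise; in the order [a, b, c, d, e, f] the diagonal is [2, 2, 2, 2, 1, 1]. L is symmetric positive semidefinite, so every eigenvalue is real and nonnegative. There is one zero in the spectrum, matching the 1 component.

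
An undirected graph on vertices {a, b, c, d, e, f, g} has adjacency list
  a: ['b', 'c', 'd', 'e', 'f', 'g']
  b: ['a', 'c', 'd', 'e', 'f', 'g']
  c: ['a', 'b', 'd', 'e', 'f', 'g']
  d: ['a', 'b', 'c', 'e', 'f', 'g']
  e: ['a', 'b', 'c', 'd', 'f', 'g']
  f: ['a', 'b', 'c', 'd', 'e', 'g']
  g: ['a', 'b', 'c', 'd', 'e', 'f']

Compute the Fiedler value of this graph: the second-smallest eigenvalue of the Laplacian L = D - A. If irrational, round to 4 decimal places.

Each diagonal entry of L is the vertex degree and each off-diagonal entry is -1 where an edge is present, 0 otherwise; in the order [a, b, c, d, e, f, g] the diagonal is [6, 6, 6, 6, 6, 6, 6]. The sorted Laplacian eigenvalues are [0, 7, 7, 7, 7, 7, 7]; the algebraic connectivity is the second entry, 7.

7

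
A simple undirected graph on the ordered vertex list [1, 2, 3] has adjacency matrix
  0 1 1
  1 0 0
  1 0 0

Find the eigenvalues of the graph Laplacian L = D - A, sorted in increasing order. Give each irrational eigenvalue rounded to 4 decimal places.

Reading degrees in the order [1, 2, 3] gives [2, 1, 1]; set D = diag(2, 1, 1) and form L = D - A. Diagonalising L (or applying a numerical eigensolver to the 3x3 matrix) gives the spectrum above. The single zero eigenvalue shows the graph is connected.

[0, 1, 3]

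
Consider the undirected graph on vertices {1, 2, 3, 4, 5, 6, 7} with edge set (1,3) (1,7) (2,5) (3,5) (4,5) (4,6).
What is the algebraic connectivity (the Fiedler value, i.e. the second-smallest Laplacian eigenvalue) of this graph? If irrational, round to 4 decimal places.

0.2603

Each diagonal entry of L is the vertex degree and each off-diagonal entry is -1 where an edge is present, 0 otherwise; in the order [1, 2, 3, 4, 5, 6, 7] the diagonal is [2, 1, 2, 2, 3, 1, 1]. The sorted Laplacian eigenvalues are [0, 0.2603, 0.6262, 1.4055, 2.2742, 3.0996, 4.3342]; the algebraic connectivity is the second entry, 0.2603.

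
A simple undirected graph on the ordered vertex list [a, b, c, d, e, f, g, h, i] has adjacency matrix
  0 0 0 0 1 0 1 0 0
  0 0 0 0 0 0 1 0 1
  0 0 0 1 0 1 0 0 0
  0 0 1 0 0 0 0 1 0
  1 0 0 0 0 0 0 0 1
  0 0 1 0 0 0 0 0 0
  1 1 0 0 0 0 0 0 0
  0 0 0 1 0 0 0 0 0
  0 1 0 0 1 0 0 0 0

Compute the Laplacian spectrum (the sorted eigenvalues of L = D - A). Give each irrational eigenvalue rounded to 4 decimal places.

[0, 0, 0.5858, 1.3820, 1.3820, 2, 3.4142, 3.6180, 3.6180]

With the vertex order [a, b, c, d, e, f, g, h, i], the degrees are [2, 2, 2, 2, 2, 1, 2, 1, 2], giving D = diag(2, 2, 2, 2, 2, 1, 2, 1, 2) and L = D - A. L is symmetric positive semidefinite, so every eigenvalue is real and nonnegative. The 2 zero eigenvalues correspond to the 2 connected components. There are 2 zeros in the spectrum, matching the 2 components. The largest eigenvalue, 3.6180, is at most the vertex count 9.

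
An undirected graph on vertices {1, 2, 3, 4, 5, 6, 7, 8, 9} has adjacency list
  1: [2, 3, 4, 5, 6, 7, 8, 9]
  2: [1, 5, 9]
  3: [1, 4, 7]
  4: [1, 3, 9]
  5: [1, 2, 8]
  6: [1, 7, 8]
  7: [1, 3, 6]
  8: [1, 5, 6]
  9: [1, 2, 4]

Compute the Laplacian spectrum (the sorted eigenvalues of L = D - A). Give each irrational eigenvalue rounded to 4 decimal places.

[0, 1.5858, 1.5858, 3, 3, 4.4142, 4.4142, 5, 9]

With the vertex order [1, 2, 3, 4, 5, 6, 7, 8, 9], the degrees are [8, 3, 3, 3, 3, 3, 3, 3, 3], giving D = diag(8, 3, 3, 3, 3, 3, 3, 3, 3) and L = D - A. The multiplicity of 0 as a Laplacian eigenvalue equals the number of connected components.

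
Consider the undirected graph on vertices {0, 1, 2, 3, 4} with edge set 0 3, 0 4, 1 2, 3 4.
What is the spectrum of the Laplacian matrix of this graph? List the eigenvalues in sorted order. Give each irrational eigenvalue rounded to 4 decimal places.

[0, 0, 2, 3, 3]

Reading degrees in the order [0, 1, 2, 3, 4] gives [2, 1, 1, 2, 2]; set D = diag(2, 1, 1, 2, 2) and form L = D - A. The multiplicity of 0 as a Laplacian eigenvalue equals the number of connected components. The 2 zero eigenvalues correspond to the 2 connected components. There are 2 zeros in the spectrum, matching the 2 components.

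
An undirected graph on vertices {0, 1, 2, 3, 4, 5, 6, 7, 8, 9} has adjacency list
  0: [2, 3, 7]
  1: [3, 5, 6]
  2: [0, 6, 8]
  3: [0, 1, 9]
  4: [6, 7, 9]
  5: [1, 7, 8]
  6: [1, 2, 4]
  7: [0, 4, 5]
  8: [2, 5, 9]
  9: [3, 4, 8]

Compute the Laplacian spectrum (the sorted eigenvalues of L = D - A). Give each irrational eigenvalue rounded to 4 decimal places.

With the vertex order [0, 1, 2, 3, 4, 5, 6, 7, 8, 9], the degrees are [3, 3, 3, 3, 3, 3, 3, 3, 3, 3], giving D = diag(3, 3, 3, 3, 3, 3, 3, 3, 3, 3) and L = D - A. The multiplicity of 0 as a Laplacian eigenvalue equals the number of connected components. By the matrix-tree theorem the graph has (1/10) * product of the nonzero eigenvalues = 2000 spanning trees.

[0, 2, 2, 2, 2, 2, 5, 5, 5, 5]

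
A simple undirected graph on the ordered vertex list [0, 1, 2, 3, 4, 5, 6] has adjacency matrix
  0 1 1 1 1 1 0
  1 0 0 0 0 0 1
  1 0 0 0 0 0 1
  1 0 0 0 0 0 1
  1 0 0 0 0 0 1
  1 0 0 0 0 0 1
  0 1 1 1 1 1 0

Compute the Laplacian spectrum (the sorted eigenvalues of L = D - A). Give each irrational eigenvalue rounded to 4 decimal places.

Each diagonal entry of L is the vertex degree and each off-diagonal entry is -1 where an edge is present, 0 otherwise; in the order [0, 1, 2, 3, 4, 5, 6] the diagonal is [5, 2, 2, 2, 2, 2, 5]. Since every row of L sums to 0, the all-ones vector is in the kernel and 0 is an eigenvalue. The single zero eigenvalue shows the graph is connected. The largest eigenvalue, 7, is at most the vertex count 7.

[0, 2, 2, 2, 2, 5, 7]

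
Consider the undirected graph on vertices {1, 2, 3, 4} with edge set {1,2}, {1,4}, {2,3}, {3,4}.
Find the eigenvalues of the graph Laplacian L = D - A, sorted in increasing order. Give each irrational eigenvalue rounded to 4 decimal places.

Reading degrees in the order [1, 2, 3, 4] gives [2, 2, 2, 2]; set D = diag(2, 2, 2, 2) and form L = D - A. Since every row of L sums to 0, the all-ones vector is in the kernel and 0 is an eigenvalue. By the matrix-tree theorem the graph has (1/4) * product of the nonzero eigenvalues = 4 spanning trees.

[0, 2, 2, 4]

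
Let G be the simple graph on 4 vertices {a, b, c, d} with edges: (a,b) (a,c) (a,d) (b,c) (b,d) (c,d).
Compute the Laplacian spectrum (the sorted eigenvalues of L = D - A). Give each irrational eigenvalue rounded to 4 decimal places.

[0, 4, 4, 4]

Each diagonal entry of L is the vertex degree and each off-diagonal entry is -1 where an edge is present, 0 otherwise; in the order [a, b, c, d] the diagonal is [3, 3, 3, 3]. The multiplicity of 0 as a Laplacian eigenvalue equals the number of connected components. The largest eigenvalue, 4, is at most the vertex count 4.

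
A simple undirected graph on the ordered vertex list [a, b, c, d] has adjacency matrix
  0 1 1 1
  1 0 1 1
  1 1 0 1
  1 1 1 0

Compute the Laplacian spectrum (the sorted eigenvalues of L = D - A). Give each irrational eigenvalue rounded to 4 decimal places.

[0, 4, 4, 4]

Reading degrees in the order [a, b, c, d] gives [3, 3, 3, 3]; set D = diag(3, 3, 3, 3) and form L = D - A. The multiplicity of 0 as a Laplacian eigenvalue equals the number of connected components. The single zero eigenvalue shows the graph is connected. The largest eigenvalue, 4, is at most the vertex count 4.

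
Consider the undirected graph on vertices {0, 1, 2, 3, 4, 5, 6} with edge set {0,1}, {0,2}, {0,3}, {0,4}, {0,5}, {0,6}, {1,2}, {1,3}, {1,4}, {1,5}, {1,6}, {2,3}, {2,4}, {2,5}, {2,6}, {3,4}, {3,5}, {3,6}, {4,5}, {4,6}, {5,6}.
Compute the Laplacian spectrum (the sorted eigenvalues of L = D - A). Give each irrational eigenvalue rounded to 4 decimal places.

Reading degrees in the order [0, 1, 2, 3, 4, 5, 6] gives [6, 6, 6, 6, 6, 6, 6]; set D = diag(6, 6, 6, 6, 6, 6, 6) and form L = D - A. The multiplicity of 0 as a Laplacian eigenvalue equals the number of connected components. The single zero eigenvalue shows the graph is connected. By the matrix-tree theorem the graph has (1/7) * product of the nonzero eigenvalues = 16807 spanning trees.

[0, 7, 7, 7, 7, 7, 7]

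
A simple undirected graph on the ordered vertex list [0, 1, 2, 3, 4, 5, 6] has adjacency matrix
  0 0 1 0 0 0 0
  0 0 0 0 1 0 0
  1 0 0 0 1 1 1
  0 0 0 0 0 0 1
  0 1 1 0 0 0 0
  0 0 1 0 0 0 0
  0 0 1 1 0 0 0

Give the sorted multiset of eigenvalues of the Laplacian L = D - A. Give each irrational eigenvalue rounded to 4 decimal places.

Reading degrees in the order [0, 1, 2, 3, 4, 5, 6] gives [1, 1, 4, 1, 2, 1, 2]; set D = diag(1, 1, 4, 1, 2, 1, 2) and form L = D - A. Since every row of L sums to 0, the all-ones vector is in the kernel and 0 is an eigenvalue. The largest eigenvalue, 5.1642, is at most the vertex count 7.

[0, 0.3820, 0.6086, 1, 2.2271, 2.6180, 5.1642]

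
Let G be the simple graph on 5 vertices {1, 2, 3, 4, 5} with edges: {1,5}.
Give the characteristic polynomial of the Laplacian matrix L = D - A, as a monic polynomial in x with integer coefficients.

x^5 - 2x^4

With the vertex order [1, 2, 3, 4, 5], the degrees are [1, 0, 0, 0, 1], giving D = diag(1, 0, 0, 0, 1) and L = D - A. The eigenvalues of L are [0, 0, 0, 0, 2]; the characteristic polynomial is the product of (x - lambda_i), which multiplies out to x^5 - 2x^4. The coefficient of x^4 equals -trace(L) = -2, matching the sum of degrees. There are 4 zeros in the spectrum, matching the 4 components.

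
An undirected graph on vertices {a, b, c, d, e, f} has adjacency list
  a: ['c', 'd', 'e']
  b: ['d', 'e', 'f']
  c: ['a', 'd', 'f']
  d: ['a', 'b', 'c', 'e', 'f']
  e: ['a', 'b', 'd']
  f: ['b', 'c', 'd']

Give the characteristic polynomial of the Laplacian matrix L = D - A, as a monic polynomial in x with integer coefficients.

Reading degrees in the order [a, b, c, d, e, f] gives [3, 3, 3, 5, 3, 3]; set D = diag(3, 3, 3, 5, 3, 3) and form L = D - A. Computing det(xI - L) by cofactor expansion (or equivalently via sum-over-permutations) gives x^6 - 20x^5 + 155x^4 - 580x^3 + 1045x^2 - 726x. The constant term is 0 because L is singular (the all-ones vector lies in its kernel). By the matrix-tree theorem the graph has (1/6) * product of the nonzero eigenvalues = 121 spanning trees.

x^6 - 20x^5 + 155x^4 - 580x^3 + 1045x^2 - 726x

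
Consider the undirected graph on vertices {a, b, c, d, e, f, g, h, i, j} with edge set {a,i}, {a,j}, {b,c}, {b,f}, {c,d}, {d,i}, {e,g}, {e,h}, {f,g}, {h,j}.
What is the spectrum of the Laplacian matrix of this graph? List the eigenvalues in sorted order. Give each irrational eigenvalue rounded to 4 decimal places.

With the vertex order [a, b, c, d, e, f, g, h, i, j], the degrees are [2, 2, 2, 2, 2, 2, 2, 2, 2, 2], giving D = diag(2, 2, 2, 2, 2, 2, 2, 2, 2, 2) and L = D - A. The multiplicity of 0 as a Laplacian eigenvalue equals the number of connected components. The largest eigenvalue, 4, is at most the vertex count 10. There is one zero in the spectrum, matching the 1 component.

[0, 0.3820, 0.3820, 1.3820, 1.3820, 2.6180, 2.6180, 3.6180, 3.6180, 4]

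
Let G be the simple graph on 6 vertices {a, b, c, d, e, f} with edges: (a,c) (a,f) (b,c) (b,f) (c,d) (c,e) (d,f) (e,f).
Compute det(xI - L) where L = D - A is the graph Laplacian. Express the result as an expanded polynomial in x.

Each diagonal entry of L is the vertex degree and each off-diagonal entry is -1 where an edge is present, 0 otherwise; in the order [a, b, c, d, e, f] the diagonal is [2, 2, 4, 2, 2, 4]. The eigenvalues of L are [0, 2, 2, 2, 4, 6]; the characteristic polynomial is the product of (x - lambda_i), which multiplies out to x^6 - 16x^5 + 96x^4 - 272x^3 + 368x^2 - 192x. The constant term is 0 because L is singular (the all-ones vector lies in its kernel). The eigenvalues sum to 16, which equals trace(L) = 2|E|. By the matrix-tree theorem the graph has (1/6) * product of the nonzero eigenvalues = 32 spanning trees.

x^6 - 16x^5 + 96x^4 - 272x^3 + 368x^2 - 192x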